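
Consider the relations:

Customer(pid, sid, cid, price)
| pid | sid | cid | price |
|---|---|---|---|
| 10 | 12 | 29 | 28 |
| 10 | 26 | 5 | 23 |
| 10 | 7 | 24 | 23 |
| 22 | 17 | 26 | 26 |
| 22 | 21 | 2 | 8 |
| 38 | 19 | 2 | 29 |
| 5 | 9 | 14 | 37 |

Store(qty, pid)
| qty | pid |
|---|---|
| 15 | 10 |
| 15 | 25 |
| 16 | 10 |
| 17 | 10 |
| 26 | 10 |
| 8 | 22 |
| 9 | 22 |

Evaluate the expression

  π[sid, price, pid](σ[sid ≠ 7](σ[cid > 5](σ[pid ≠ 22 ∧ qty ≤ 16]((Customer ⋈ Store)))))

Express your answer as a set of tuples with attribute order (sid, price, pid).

{(12, 28, 10)}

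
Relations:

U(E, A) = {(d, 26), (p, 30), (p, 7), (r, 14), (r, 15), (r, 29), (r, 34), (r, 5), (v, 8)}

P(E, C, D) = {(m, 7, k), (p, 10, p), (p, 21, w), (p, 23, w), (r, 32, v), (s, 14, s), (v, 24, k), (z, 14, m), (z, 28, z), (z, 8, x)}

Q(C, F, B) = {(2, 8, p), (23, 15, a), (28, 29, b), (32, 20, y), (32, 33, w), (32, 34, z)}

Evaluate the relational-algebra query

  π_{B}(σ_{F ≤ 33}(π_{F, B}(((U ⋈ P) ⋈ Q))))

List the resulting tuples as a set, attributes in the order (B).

{a, w, y}

U ⋈ P (natural join on E): {(p, 30, 10, p), (p, 30, 21, w), (p, 30, 23, w), (p, 7, 10, p), (p, 7, 21, w), (p, 7, 23, w), (r, 14, 32, v), (r, 15, 32, v), (r, 29, 32, v), (r, 34, 32, v), (r, 5, 32, v), (v, 8, 24, k)}
(U ⋈ P) ⋈ Q (natural join on C): {(p, 30, 23, w, 15, a), (p, 7, 23, w, 15, a), (r, 14, 32, v, 20, y), (r, 14, 32, v, 33, w), (r, 14, 32, v, 34, z), (r, 15, 32, v, 20, y), (r, 15, 32, v, 33, w), (r, 15, 32, v, 34, z), (r, 29, 32, v, 20, y), (r, 29, 32, v, 33, w), (r, 29, 32, v, 34, z), (r, 34, 32, v, 20, y), (r, 34, 32, v, 33, w), (r, 34, 32, v, 34, z), (r, 5, 32, v, 20, y), (r, 5, 32, v, 33, w), (r, 5, 32, v, 34, z)}
π_{F, B} gives {(15, a), (20, y), (33, w), (34, z)} (13 duplicate(s) eliminated).
σ[F ≤ 33]: keep tuples satisfying F ≤ 33 → {(15, a), (20, y), (33, w)}
π_{B} gives {a, w, y}.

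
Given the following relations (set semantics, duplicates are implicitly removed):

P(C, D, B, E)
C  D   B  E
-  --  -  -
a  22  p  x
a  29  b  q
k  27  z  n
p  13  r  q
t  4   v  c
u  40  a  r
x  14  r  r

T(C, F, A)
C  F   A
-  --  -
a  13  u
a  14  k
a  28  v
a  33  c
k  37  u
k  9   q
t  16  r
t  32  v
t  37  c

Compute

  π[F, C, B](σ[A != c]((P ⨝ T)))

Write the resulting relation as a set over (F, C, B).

{(13, a, b), (13, a, p), (14, a, b), (14, a, p), (16, t, v), (28, a, b), (28, a, p), (32, t, v), (37, k, z), (9, k, z)}

Joining P and T on C yields {(a, 22, p, x, 13, u), (a, 22, p, x, 14, k), (a, 22, p, x, 28, v), (a, 22, p, x, 33, c), (a, 29, b, q, 13, u), (a, 29, b, q, 14, k), (a, 29, b, q, 28, v), (a, 29, b, q, 33, c), (k, 27, z, n, 37, u), (k, 27, z, n, 9, q), (t, 4, v, c, 16, r), (t, 4, v, c, 32, v), (t, 4, v, c, 37, c)}.
Apply σ_{A != c}; surviving tuples: {(a, 22, p, x, 13, u), (a, 22, p, x, 14, k), (a, 22, p, x, 28, v), (a, 29, b, q, 13, u), (a, 29, b, q, 14, k), (a, 29, b, q, 28, v), (k, 27, z, n, 37, u), (k, 27, z, n, 9, q), (t, 4, v, c, 16, r), (t, 4, v, c, 32, v)}
Projecting to F, C, B: {(13, a, b), (13, a, p), (14, a, b), (14, a, p), (16, t, v), (28, a, b), (28, a, p), (32, t, v), (37, k, z), (9, k, z)}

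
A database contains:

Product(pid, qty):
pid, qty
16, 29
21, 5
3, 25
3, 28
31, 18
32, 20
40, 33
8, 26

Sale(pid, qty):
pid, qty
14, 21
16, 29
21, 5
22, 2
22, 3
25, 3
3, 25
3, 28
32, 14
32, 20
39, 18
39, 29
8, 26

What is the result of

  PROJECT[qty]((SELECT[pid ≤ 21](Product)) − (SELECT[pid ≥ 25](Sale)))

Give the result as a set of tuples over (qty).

Selection pid ≤ 21: {(16, 29), (21, 5), (3, 25), (3, 28), (8, 26)}
Selection pid ≥ 25: {(25, 3), (32, 14), (32, 20), (39, 18), (39, 29)}
Difference: {(16, 29), (21, 5), (3, 25), (3, 28), (8, 26)} with {(25, 3), (32, 14), (32, 20), (39, 18), (39, 29)} → {(16, 29), (21, 5), (3, 25), (3, 28), (8, 26)}
Keep only column(s) qty: {25, 26, 28, 29, 5}

{25, 26, 28, 29, 5}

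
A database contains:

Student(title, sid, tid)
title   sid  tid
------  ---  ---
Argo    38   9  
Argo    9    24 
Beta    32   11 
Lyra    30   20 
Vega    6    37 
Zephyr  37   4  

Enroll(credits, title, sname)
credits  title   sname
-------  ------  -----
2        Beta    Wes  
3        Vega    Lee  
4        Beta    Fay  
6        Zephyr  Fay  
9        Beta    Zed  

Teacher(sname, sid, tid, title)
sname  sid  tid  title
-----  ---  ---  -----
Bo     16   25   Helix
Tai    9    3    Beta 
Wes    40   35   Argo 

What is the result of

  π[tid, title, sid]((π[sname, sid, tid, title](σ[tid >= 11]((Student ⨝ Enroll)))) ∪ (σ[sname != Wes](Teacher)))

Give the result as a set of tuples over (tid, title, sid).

{(11, Beta, 32), (25, Helix, 16), (3, Beta, 9), (37, Vega, 6)}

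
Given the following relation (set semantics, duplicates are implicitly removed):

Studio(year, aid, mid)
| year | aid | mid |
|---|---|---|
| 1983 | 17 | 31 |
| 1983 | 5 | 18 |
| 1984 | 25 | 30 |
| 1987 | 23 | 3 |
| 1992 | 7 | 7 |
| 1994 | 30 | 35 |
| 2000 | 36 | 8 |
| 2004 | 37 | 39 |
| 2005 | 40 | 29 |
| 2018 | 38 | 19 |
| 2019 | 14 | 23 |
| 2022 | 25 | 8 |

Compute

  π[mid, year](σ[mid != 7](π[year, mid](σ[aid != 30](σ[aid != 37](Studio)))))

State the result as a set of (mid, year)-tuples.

Selection aid != 37: {(1983, 17, 31), (1983, 5, 18), (1984, 25, 30), (1987, 23, 3), (1992, 7, 7), (1994, 30, 35), (2000, 36, 8), (2005, 40, 29), (2018, 38, 19), (2019, 14, 23), (2022, 25, 8)}
Selection aid != 30: {(1983, 17, 31), (1983, 5, 18), (1984, 25, 30), (1987, 23, 3), (1992, 7, 7), (2000, 36, 8), (2005, 40, 29), (2018, 38, 19), (2019, 14, 23), (2022, 25, 8)}
π[year, mid]: project onto (year, mid) → {(1983, 18), (1983, 31), (1984, 30), (1987, 3), (1992, 7), (2000, 8), (2005, 29), (2018, 19), (2019, 23), (2022, 8)}
Selection mid != 7: {(1983, 18), (1983, 31), (1984, 30), (1987, 3), (2000, 8), (2005, 29), (2018, 19), (2019, 23), (2022, 8)}
π[mid, year]: project onto (mid, year) → {(18, 1983), (19, 2018), (23, 2019), (29, 2005), (3, 1987), (30, 1984), (31, 1983), (8, 2000), (8, 2022)}

{(18, 1983), (19, 2018), (23, 2019), (29, 2005), (3, 1987), (30, 1984), (31, 1983), (8, 2000), (8, 2022)}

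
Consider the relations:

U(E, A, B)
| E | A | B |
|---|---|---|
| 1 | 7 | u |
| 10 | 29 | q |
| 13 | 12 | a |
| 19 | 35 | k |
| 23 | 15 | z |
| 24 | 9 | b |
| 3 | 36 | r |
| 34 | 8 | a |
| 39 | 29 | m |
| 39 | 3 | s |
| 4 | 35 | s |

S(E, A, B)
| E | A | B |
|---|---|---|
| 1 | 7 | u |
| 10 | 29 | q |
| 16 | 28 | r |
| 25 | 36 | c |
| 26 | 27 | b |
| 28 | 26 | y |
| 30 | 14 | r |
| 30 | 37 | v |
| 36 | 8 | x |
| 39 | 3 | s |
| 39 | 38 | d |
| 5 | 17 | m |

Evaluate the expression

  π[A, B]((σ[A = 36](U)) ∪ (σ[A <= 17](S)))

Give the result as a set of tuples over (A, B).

{(14, r), (17, m), (3, s), (36, r), (7, u), (8, x)}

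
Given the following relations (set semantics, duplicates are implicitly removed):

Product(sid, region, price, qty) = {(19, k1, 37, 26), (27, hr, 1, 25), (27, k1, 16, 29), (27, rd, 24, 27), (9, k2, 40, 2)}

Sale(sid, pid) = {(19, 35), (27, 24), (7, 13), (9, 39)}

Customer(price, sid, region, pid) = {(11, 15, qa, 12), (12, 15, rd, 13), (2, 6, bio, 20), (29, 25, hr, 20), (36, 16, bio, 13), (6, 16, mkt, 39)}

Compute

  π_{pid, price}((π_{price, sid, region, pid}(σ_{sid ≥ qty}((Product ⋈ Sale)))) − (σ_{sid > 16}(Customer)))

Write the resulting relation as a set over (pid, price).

Joining Product and Sale on sid yields {(19, k1, 37, 26, 35), (27, hr, 1, 25, 24), (27, k1, 16, 29, 24), (27, rd, 24, 27, 24), (9, k2, 40, 2, 39)}.
Filtering on sid ≥ qty leaves {(27, hr, 1, 25, 24), (27, rd, 24, 27, 24), (9, k2, 40, 2, 39)}.
Projecting to price, sid, region, pid: {(1, 27, hr, 24), (24, 27, rd, 24), (40, 9, k2, 39)}
Filtering on sid > 16 leaves {(29, 25, hr, 20)}.
Difference: {(1, 27, hr, 24), (24, 27, rd, 24), (40, 9, k2, 39)} with {(29, 25, hr, 20)} → {(1, 27, hr, 24), (24, 27, rd, 24), (40, 9, k2, 39)}
Projecting to pid, price: {(24, 1), (24, 24), (39, 40)}

{(24, 1), (24, 24), (39, 40)}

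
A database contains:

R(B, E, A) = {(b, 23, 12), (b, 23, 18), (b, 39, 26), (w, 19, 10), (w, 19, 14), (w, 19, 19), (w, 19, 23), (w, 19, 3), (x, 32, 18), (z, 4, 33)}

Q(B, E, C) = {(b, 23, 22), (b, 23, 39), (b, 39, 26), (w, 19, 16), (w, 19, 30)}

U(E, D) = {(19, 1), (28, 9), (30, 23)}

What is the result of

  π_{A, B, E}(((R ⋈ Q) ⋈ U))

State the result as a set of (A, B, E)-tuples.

R ⋈ Q (natural join on B, E): {(b, 23, 12, 22), (b, 23, 12, 39), (b, 23, 18, 22), (b, 23, 18, 39), (b, 39, 26, 26), (w, 19, 10, 16), (w, 19, 10, 30), (w, 19, 14, 16), (w, 19, 14, 30), (w, 19, 19, 16), (w, 19, 19, 30), (w, 19, 23, 16), (w, 19, 23, 30), (w, 19, 3, 16), (w, 19, 3, 30)}
(R ⋈ Q) ⋈ U (natural join on E): {(w, 19, 10, 16, 1), (w, 19, 10, 30, 1), (w, 19, 14, 16, 1), (w, 19, 14, 30, 1), (w, 19, 19, 16, 1), (w, 19, 19, 30, 1), (w, 19, 23, 16, 1), (w, 19, 23, 30, 1), (w, 19, 3, 16, 1), (w, 19, 3, 30, 1)}
Keep only column(s) A, B, E (5 duplicate(s) eliminated): {(10, w, 19), (14, w, 19), (19, w, 19), (23, w, 19), (3, w, 19)}

{(10, w, 19), (14, w, 19), (19, w, 19), (23, w, 19), (3, w, 19)}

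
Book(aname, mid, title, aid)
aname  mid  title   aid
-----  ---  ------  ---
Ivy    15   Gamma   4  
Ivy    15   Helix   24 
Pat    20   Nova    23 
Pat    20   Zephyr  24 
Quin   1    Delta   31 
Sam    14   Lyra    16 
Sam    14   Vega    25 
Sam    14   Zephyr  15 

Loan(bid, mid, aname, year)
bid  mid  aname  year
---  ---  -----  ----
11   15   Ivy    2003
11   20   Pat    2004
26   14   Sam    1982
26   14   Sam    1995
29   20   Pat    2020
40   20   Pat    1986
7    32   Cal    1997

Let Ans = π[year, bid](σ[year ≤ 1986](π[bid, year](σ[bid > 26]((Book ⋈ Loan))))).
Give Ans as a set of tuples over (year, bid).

{(1986, 40)}

Book ⋈ Loan (natural join on aname, mid): {(Ivy, 15, Gamma, 4, 11, 2003), (Ivy, 15, Helix, 24, 11, 2003), (Pat, 20, Nova, 23, 11, 2004), (Pat, 20, Nova, 23, 29, 2020), (Pat, 20, Nova, 23, 40, 1986), (Pat, 20, Zephyr, 24, 11, 2004), (Pat, 20, Zephyr, 24, 29, 2020), (Pat, 20, Zephyr, 24, 40, 1986), (Sam, 14, Lyra, 16, 26, 1982), (Sam, 14, Lyra, 16, 26, 1995), (Sam, 14, Vega, 25, 26, 1982), (Sam, 14, Vega, 25, 26, 1995), (Sam, 14, Zephyr, 15, 26, 1982), (Sam, 14, Zephyr, 15, 26, 1995)}
σ[bid > 26]: keep tuples satisfying bid > 26 → {(Pat, 20, Nova, 23, 29, 2020), (Pat, 20, Nova, 23, 40, 1986), (Pat, 20, Zephyr, 24, 29, 2020), (Pat, 20, Zephyr, 24, 40, 1986)}
π[bid, year]: project onto (bid, year) (2 duplicate(s) eliminated) → {(29, 2020), (40, 1986)}
σ[year ≤ 1986]: keep tuples satisfying year ≤ 1986 → {(40, 1986)}
π[year, bid]: project onto (year, bid) → {(1986, 40)}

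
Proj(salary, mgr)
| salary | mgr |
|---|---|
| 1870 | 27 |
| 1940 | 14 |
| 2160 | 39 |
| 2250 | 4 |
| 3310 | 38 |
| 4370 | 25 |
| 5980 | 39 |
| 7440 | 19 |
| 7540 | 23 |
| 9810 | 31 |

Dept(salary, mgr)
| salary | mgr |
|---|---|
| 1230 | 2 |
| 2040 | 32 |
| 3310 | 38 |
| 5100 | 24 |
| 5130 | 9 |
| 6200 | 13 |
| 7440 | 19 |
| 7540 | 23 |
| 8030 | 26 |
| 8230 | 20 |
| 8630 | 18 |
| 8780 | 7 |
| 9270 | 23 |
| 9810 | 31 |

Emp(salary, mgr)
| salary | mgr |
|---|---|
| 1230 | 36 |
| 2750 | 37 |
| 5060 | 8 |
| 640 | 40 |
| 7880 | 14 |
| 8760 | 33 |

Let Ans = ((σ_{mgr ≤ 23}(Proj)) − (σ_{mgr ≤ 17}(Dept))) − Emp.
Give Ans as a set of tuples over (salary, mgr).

{(1940, 14), (2250, 4), (7440, 19), (7540, 23)}

Filtering on mgr ≤ 23 leaves {(1940, 14), (2250, 4), (7440, 19), (7540, 23)}.
Filtering on mgr ≤ 17 leaves {(1230, 2), (5130, 9), (6200, 13), (8780, 7)}.
Taking the difference: {(1940, 14), (2250, 4), (7440, 19), (7540, 23)}
Taking the difference: {(1940, 14), (2250, 4), (7440, 19), (7540, 23)}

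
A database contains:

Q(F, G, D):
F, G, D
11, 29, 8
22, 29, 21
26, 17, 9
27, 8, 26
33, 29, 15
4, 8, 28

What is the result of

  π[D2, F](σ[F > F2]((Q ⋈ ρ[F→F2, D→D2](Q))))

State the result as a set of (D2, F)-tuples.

{(21, 33), (28, 27), (8, 22), (8, 33)}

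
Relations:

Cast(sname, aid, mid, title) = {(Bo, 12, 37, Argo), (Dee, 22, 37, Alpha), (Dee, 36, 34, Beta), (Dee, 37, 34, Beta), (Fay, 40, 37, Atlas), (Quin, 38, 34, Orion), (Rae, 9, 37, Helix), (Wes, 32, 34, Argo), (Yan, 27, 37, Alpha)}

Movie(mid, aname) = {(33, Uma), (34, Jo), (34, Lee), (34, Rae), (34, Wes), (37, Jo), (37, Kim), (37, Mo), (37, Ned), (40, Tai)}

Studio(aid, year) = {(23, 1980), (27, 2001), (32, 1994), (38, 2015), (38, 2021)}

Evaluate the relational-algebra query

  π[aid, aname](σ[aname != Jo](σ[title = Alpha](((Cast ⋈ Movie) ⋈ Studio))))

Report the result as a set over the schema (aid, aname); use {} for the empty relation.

Cast ⋈ Movie (natural join on mid): {(Bo, 12, 37, Argo, Jo), (Bo, 12, 37, Argo, Kim), (Bo, 12, 37, Argo, Mo), (Bo, 12, 37, Argo, Ned), (Dee, 22, 37, Alpha, Jo), (Dee, 22, 37, Alpha, Kim), (Dee, 22, 37, Alpha, Mo), (Dee, 22, 37, Alpha, Ned), (Dee, 36, 34, Beta, Jo), (Dee, 36, 34, Beta, Lee), (Dee, 36, 34, Beta, Rae), (Dee, 36, 34, Beta, Wes), (Dee, 37, 34, Beta, Jo), (Dee, 37, 34, Beta, Lee), (Dee, 37, 34, Beta, Rae), (Dee, 37, 34, Beta, Wes), (Fay, 40, 37, Atlas, Jo), (Fay, 40, 37, Atlas, Kim), (Fay, 40, 37, Atlas, Mo), (Fay, 40, 37, Atlas, Ned), (Quin, 38, 34, Orion, Jo), (Quin, 38, 34, Orion, Lee), (Quin, 38, 34, Orion, Rae), (Quin, 38, 34, Orion, Wes), (Rae, 9, 37, Helix, Jo), (Rae, 9, 37, Helix, Kim), (Rae, 9, 37, Helix, Mo), (Rae, 9, 37, Helix, Ned), (Wes, 32, 34, Argo, Jo), (Wes, 32, 34, Argo, Lee), (Wes, 32, 34, Argo, Rae), (Wes, 32, 34, Argo, Wes), (Yan, 27, 37, Alpha, Jo), (Yan, 27, 37, Alpha, Kim), (Yan, 27, 37, Alpha, Mo), (Yan, 27, 37, Alpha, Ned)}
(Cast ⋈ Movie) ⋈ Studio (natural join on aid): {(Quin, 38, 34, Orion, Jo, 2015), (Quin, 38, 34, Orion, Jo, 2021), (Quin, 38, 34, Orion, Lee, 2015), (Quin, 38, 34, Orion, Lee, 2021), (Quin, 38, 34, Orion, Rae, 2015), (Quin, 38, 34, Orion, Rae, 2021), (Quin, 38, 34, Orion, Wes, 2015), (Quin, 38, 34, Orion, Wes, 2021), (Wes, 32, 34, Argo, Jo, 1994), (Wes, 32, 34, Argo, Lee, 1994), (Wes, 32, 34, Argo, Rae, 1994), (Wes, 32, 34, Argo, Wes, 1994), (Yan, 27, 37, Alpha, Jo, 2001), (Yan, 27, 37, Alpha, Kim, 2001), (Yan, 27, 37, Alpha, Mo, 2001), (Yan, 27, 37, Alpha, Ned, 2001)}
Selection title = Alpha: {(Yan, 27, 37, Alpha, Jo, 2001), (Yan, 27, 37, Alpha, Kim, 2001), (Yan, 27, 37, Alpha, Mo, 2001), (Yan, 27, 37, Alpha, Ned, 2001)}
Selection aname != Jo: {(Yan, 27, 37, Alpha, Kim, 2001), (Yan, 27, 37, Alpha, Mo, 2001), (Yan, 27, 37, Alpha, Ned, 2001)}
Projecting to aid, aname: {(27, Kim), (27, Mo), (27, Ned)}

{(27, Kim), (27, Mo), (27, Ned)}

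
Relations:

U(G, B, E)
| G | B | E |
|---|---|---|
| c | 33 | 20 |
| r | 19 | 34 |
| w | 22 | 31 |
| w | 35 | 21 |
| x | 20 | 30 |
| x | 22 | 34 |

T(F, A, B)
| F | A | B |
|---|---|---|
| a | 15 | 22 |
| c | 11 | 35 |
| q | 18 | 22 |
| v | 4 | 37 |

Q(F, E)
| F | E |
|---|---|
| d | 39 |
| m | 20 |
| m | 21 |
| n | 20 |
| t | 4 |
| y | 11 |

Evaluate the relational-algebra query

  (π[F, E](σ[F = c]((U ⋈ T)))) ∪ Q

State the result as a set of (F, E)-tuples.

{(c, 21), (d, 39), (m, 20), (m, 21), (n, 20), (t, 4), (y, 11)}

Natural join on B: {(w, 22, 31, a, 15), (w, 22, 31, q, 18), (w, 35, 21, c, 11), (x, 22, 34, a, 15), (x, 22, 34, q, 18)}
σ[F = c]: keep tuples satisfying F = c → {(w, 35, 21, c, 11)}
Projecting to F, E: {(c, 21)}
Union: {(c, 21)} with {(d, 39), (m, 20), (m, 21), (n, 20), (t, 4), (y, 11)} → {(c, 21), (d, 39), (m, 20), (m, 21), (n, 20), (t, 4), (y, 11)}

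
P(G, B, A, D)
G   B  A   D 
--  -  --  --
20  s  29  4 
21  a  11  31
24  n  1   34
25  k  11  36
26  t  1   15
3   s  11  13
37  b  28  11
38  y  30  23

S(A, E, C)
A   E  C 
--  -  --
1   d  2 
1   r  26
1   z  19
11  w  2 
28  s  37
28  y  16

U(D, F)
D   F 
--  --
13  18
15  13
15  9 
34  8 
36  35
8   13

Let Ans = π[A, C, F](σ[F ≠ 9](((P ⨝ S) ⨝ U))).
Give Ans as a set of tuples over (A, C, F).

{(1, 19, 13), (1, 19, 8), (1, 2, 13), (1, 2, 8), (1, 26, 13), (1, 26, 8), (11, 2, 18), (11, 2, 35)}

Joining P and S on A yields {(21, a, 11, 31, w, 2), (24, n, 1, 34, d, 2), (24, n, 1, 34, r, 26), (24, n, 1, 34, z, 19), (25, k, 11, 36, w, 2), (26, t, 1, 15, d, 2), (26, t, 1, 15, r, 26), (26, t, 1, 15, z, 19), (3, s, 11, 13, w, 2), (37, b, 28, 11, s, 37), (37, b, 28, 11, y, 16)}.
Joining (P ⨝ S) and U on D yields {(24, n, 1, 34, d, 2, 8), (24, n, 1, 34, r, 26, 8), (24, n, 1, 34, z, 19, 8), (25, k, 11, 36, w, 2, 35), (26, t, 1, 15, d, 2, 13), (26, t, 1, 15, d, 2, 9), (26, t, 1, 15, r, 26, 13), (26, t, 1, 15, r, 26, 9), (26, t, 1, 15, z, 19, 13), (26, t, 1, 15, z, 19, 9), (3, s, 11, 13, w, 2, 18)}.
σ[F ≠ 9]: keep tuples satisfying F ≠ 9 → {(24, n, 1, 34, d, 2, 8), (24, n, 1, 34, r, 26, 8), (24, n, 1, 34, z, 19, 8), (25, k, 11, 36, w, 2, 35), (26, t, 1, 15, d, 2, 13), (26, t, 1, 15, r, 26, 13), (26, t, 1, 15, z, 19, 13), (3, s, 11, 13, w, 2, 18)}
π_{A, C, F} gives {(1, 19, 13), (1, 19, 8), (1, 2, 13), (1, 2, 8), (1, 26, 13), (1, 26, 8), (11, 2, 18), (11, 2, 35)}.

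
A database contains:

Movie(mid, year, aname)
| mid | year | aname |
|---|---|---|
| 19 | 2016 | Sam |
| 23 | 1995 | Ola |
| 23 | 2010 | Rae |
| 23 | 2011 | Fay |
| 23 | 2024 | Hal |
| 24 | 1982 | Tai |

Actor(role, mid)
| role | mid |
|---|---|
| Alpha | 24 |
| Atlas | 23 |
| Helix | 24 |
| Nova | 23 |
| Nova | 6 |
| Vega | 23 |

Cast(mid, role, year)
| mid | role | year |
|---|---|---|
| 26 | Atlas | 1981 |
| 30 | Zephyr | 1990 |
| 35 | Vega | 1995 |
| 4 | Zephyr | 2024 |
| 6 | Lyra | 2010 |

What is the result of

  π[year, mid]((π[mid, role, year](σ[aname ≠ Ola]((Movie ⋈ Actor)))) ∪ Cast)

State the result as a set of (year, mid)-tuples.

{(1981, 26), (1982, 24), (1990, 30), (1995, 35), (2010, 23), (2010, 6), (2011, 23), (2024, 23), (2024, 4)}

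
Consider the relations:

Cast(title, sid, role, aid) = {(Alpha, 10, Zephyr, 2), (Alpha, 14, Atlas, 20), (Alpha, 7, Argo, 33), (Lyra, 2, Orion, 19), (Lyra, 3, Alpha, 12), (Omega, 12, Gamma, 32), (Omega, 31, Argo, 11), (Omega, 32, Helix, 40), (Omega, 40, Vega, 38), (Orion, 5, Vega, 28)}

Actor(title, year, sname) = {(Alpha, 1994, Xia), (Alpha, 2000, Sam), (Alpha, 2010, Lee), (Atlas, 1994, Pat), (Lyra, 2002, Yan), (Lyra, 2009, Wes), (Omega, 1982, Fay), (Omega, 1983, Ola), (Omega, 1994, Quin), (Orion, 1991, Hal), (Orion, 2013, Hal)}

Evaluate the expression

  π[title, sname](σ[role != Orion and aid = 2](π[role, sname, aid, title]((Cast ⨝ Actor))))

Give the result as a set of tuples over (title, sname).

Joining Cast and Actor on title yields {(Alpha, 10, Zephyr, 2, 1994, Xia), (Alpha, 10, Zephyr, 2, 2000, Sam), (Alpha, 10, Zephyr, 2, 2010, Lee), (Alpha, 14, Atlas, 20, 1994, Xia), (Alpha, 14, Atlas, 20, 2000, Sam), (Alpha, 14, Atlas, 20, 2010, Lee), (Alpha, 7, Argo, 33, 1994, Xia), (Alpha, 7, Argo, 33, 2000, Sam), (Alpha, 7, Argo, 33, 2010, Lee), (Lyra, 2, Orion, 19, 2002, Yan), (Lyra, 2, Orion, 19, 2009, Wes), (Lyra, 3, Alpha, 12, 2002, Yan), (Lyra, 3, Alpha, 12, 2009, Wes), (Omega, 12, Gamma, 32, 1982, Fay), (Omega, 12, Gamma, 32, 1983, Ola), (Omega, 12, Gamma, 32, 1994, Quin), (Omega, 31, Argo, 11, 1982, Fay), (Omega, 31, Argo, 11, 1983, Ola), (Omega, 31, Argo, 11, 1994, Quin), (Omega, 32, Helix, 40, 1982, Fay), (Omega, 32, Helix, 40, 1983, Ola), (Omega, 32, Helix, 40, 1994, Quin), (Omega, 40, Vega, 38, 1982, Fay), (Omega, 40, Vega, 38, 1983, Ola), (Omega, 40, Vega, 38, 1994, Quin), (Orion, 5, Vega, 28, 1991, Hal), (Orion, 5, Vega, 28, 2013, Hal)}.
π_{role, sname, aid, title} gives {(Alpha, Wes, 12, Lyra), (Alpha, Yan, 12, Lyra), (Argo, Fay, 11, Omega), (Argo, Lee, 33, Alpha), (Argo, Ola, 11, Omega), (Argo, Quin, 11, Omega), (Argo, Sam, 33, Alpha), (Argo, Xia, 33, Alpha), (Atlas, Lee, 20, Alpha), (Atlas, Sam, 20, Alpha), (Atlas, Xia, 20, Alpha), (Gamma, Fay, 32, Omega), (Gamma, Ola, 32, Omega), (Gamma, Quin, 32, Omega), (Helix, Fay, 40, Omega), (Helix, Ola, 40, Omega), (Helix, Quin, 40, Omega), (Orion, Wes, 19, Lyra), (Orion, Yan, 19, Lyra), (Vega, Fay, 38, Omega), (Vega, Hal, 28, Orion), (Vega, Ola, 38, Omega), (Vega, Quin, 38, Omega), (Zephyr, Lee, 2, Alpha), (Zephyr, Sam, 2, Alpha), (Zephyr, Xia, 2, Alpha)} (1 duplicate(s) eliminated).
Selection role != Orion and aid = 2: {(Zephyr, Lee, 2, Alpha), (Zephyr, Sam, 2, Alpha), (Zephyr, Xia, 2, Alpha)}
π_{title, sname} gives {(Alpha, Lee), (Alpha, Sam), (Alpha, Xia)}.

{(Alpha, Lee), (Alpha, Sam), (Alpha, Xia)}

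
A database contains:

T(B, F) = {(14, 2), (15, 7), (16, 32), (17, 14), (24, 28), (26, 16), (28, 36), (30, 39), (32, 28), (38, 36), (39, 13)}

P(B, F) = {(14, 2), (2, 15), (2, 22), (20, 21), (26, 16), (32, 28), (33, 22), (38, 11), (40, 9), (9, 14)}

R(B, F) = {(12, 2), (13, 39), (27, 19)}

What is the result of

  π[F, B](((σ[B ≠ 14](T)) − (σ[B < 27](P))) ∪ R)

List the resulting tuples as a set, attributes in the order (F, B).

{(13, 39), (14, 17), (19, 27), (2, 12), (28, 24), (28, 32), (32, 16), (36, 28), (36, 38), (39, 13), (39, 30), (7, 15)}

Apply σ_{B ≠ 14}; surviving tuples: {(15, 7), (16, 32), (17, 14), (24, 28), (26, 16), (28, 36), (30, 39), (32, 28), (38, 36), (39, 13)}
Apply σ_{B < 27}; surviving tuples: {(14, 2), (2, 15), (2, 22), (20, 21), (26, 16), (9, 14)}
Difference: {(15, 7), (16, 32), (17, 14), (24, 28), (26, 16), (28, 36), (30, 39), (32, 28), (38, 36), (39, 13)} with {(14, 2), (2, 15), (2, 22), (20, 21), (26, 16), (9, 14)} → {(15, 7), (16, 32), (17, 14), (24, 28), (28, 36), (30, 39), (32, 28), (38, 36), (39, 13)}
Union: {(15, 7), (16, 32), (17, 14), (24, 28), (28, 36), (30, 39), (32, 28), (38, 36), (39, 13)} with {(12, 2), (13, 39), (27, 19)} → {(12, 2), (13, 39), (15, 7), (16, 32), (17, 14), (24, 28), (27, 19), (28, 36), (30, 39), (32, 28), (38, 36), (39, 13)}
π[F, B]: project onto (F, B) → {(13, 39), (14, 17), (19, 27), (2, 12), (28, 24), (28, 32), (32, 16), (36, 28), (36, 38), (39, 13), (39, 30), (7, 15)}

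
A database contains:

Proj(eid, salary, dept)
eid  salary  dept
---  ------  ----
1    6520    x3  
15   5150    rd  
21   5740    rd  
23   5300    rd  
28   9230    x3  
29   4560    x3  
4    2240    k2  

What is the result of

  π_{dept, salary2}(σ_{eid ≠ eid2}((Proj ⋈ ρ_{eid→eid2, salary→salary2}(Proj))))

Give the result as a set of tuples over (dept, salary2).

{(rd, 5150), (rd, 5300), (rd, 5740), (x3, 4560), (x3, 6520), (x3, 9230)}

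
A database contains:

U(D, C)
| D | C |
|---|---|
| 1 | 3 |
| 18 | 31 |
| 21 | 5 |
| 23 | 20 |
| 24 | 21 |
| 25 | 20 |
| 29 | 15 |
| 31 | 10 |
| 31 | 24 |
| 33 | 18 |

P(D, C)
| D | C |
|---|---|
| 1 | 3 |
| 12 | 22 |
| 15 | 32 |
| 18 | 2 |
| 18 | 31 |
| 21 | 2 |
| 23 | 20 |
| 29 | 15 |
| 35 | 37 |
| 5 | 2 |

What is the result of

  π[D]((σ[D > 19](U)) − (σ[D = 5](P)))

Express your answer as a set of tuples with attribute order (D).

Selection D > 19: {(21, 5), (23, 20), (24, 21), (25, 20), (29, 15), (31, 10), (31, 24), (33, 18)}
Selection D = 5: {(5, 2)}
Set difference of the two operands is {(21, 5), (23, 20), (24, 21), (25, 20), (29, 15), (31, 10), (31, 24), (33, 18)}.
Projecting to D (1 duplicate(s) eliminated): {21, 23, 24, 25, 29, 31, 33}

{21, 23, 24, 25, 29, 31, 33}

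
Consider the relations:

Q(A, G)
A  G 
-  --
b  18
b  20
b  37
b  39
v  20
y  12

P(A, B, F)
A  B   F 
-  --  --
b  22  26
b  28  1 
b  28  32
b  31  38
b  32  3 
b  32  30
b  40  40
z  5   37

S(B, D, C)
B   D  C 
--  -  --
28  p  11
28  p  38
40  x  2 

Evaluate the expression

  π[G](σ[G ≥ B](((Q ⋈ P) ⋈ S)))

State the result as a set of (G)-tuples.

{37, 39}

Q ⋈ P (natural join on A): {(b, 18, 22, 26), (b, 18, 28, 1), (b, 18, 28, 32), (b, 18, 31, 38), (b, 18, 32, 3), (b, 18, 32, 30), (b, 18, 40, 40), (b, 20, 22, 26), (b, 20, 28, 1), (b, 20, 28, 32), (b, 20, 31, 38), (b, 20, 32, 3), (b, 20, 32, 30), (b, 20, 40, 40), (b, 37, 22, 26), (b, 37, 28, 1), (b, 37, 28, 32), (b, 37, 31, 38), (b, 37, 32, 3), (b, 37, 32, 30), (b, 37, 40, 40), (b, 39, 22, 26), (b, 39, 28, 1), (b, 39, 28, 32), (b, 39, 31, 38), (b, 39, 32, 3), (b, 39, 32, 30), (b, 39, 40, 40)}
(Q ⋈ P) ⋈ S (natural join on B): {(b, 18, 28, 1, p, 11), (b, 18, 28, 1, p, 38), (b, 18, 28, 32, p, 11), (b, 18, 28, 32, p, 38), (b, 18, 40, 40, x, 2), (b, 20, 28, 1, p, 11), (b, 20, 28, 1, p, 38), (b, 20, 28, 32, p, 11), (b, 20, 28, 32, p, 38), (b, 20, 40, 40, x, 2), (b, 37, 28, 1, p, 11), (b, 37, 28, 1, p, 38), (b, 37, 28, 32, p, 11), (b, 37, 28, 32, p, 38), (b, 37, 40, 40, x, 2), (b, 39, 28, 1, p, 11), (b, 39, 28, 1, p, 38), (b, 39, 28, 32, p, 11), (b, 39, 28, 32, p, 38), (b, 39, 40, 40, x, 2)}
σ[G ≥ B]: keep tuples satisfying G ≥ B → {(b, 37, 28, 1, p, 11), (b, 37, 28, 1, p, 38), (b, 37, 28, 32, p, 11), (b, 37, 28, 32, p, 38), (b, 39, 28, 1, p, 11), (b, 39, 28, 1, p, 38), (b, 39, 28, 32, p, 11), (b, 39, 28, 32, p, 38)}
Projecting to G (6 duplicate(s) eliminated): {37, 39}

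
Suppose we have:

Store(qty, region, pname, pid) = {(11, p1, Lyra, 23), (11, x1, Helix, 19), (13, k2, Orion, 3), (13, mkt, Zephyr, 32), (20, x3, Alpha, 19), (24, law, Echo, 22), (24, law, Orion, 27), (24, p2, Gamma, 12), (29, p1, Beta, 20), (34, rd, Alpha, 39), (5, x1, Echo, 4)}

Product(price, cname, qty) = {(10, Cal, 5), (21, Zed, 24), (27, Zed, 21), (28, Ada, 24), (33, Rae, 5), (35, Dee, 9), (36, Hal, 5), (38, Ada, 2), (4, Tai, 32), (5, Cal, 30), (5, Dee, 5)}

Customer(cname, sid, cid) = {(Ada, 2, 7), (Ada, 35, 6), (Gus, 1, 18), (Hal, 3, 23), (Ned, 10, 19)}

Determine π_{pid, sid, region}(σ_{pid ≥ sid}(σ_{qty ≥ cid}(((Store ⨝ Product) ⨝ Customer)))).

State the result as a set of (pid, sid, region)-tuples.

Store ⋈ Product (natural join on qty): {(24, law, Echo, 22, 21, Zed), (24, law, Echo, 22, 28, Ada), (24, law, Orion, 27, 21, Zed), (24, law, Orion, 27, 28, Ada), (24, p2, Gamma, 12, 21, Zed), (24, p2, Gamma, 12, 28, Ada), (5, x1, Echo, 4, 10, Cal), (5, x1, Echo, 4, 33, Rae), (5, x1, Echo, 4, 36, Hal), (5, x1, Echo, 4, 5, Dee)}
(Store ⨝ Product) ⋈ Customer (natural join on cname): {(24, law, Echo, 22, 28, Ada, 2, 7), (24, law, Echo, 22, 28, Ada, 35, 6), (24, law, Orion, 27, 28, Ada, 2, 7), (24, law, Orion, 27, 28, Ada, 35, 6), (24, p2, Gamma, 12, 28, Ada, 2, 7), (24, p2, Gamma, 12, 28, Ada, 35, 6), (5, x1, Echo, 4, 36, Hal, 3, 23)}
Selection qty ≥ cid: {(24, law, Echo, 22, 28, Ada, 2, 7), (24, law, Echo, 22, 28, Ada, 35, 6), (24, law, Orion, 27, 28, Ada, 2, 7), (24, law, Orion, 27, 28, Ada, 35, 6), (24, p2, Gamma, 12, 28, Ada, 2, 7), (24, p2, Gamma, 12, 28, Ada, 35, 6)}
Selection pid ≥ sid: {(24, law, Echo, 22, 28, Ada, 2, 7), (24, law, Orion, 27, 28, Ada, 2, 7), (24, p2, Gamma, 12, 28, Ada, 2, 7)}
Keep only column(s) pid, sid, region: {(12, 2, p2), (22, 2, law), (27, 2, law)}

{(12, 2, p2), (22, 2, law), (27, 2, law)}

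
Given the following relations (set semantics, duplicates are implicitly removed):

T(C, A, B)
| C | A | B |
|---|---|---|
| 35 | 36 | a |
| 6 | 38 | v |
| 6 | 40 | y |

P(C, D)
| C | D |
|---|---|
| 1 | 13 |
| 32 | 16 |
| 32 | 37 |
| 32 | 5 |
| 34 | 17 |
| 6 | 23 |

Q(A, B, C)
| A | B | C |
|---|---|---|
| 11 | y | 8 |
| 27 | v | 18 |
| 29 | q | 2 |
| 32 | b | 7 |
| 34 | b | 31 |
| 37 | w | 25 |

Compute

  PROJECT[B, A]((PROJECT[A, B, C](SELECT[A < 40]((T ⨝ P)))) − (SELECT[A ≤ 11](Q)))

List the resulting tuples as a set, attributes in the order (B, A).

{(v, 38)}

T ⋈ P (natural join on C): {(6, 38, v, 23), (6, 40, y, 23)}
Filtering on A < 40 leaves {(6, 38, v, 23)}.
Projecting to A, B, C: {(38, v, 6)}
Filtering on A ≤ 11 leaves {(11, y, 8)}.
Taking the difference: {(38, v, 6)}
Projecting to B, A: {(v, 38)}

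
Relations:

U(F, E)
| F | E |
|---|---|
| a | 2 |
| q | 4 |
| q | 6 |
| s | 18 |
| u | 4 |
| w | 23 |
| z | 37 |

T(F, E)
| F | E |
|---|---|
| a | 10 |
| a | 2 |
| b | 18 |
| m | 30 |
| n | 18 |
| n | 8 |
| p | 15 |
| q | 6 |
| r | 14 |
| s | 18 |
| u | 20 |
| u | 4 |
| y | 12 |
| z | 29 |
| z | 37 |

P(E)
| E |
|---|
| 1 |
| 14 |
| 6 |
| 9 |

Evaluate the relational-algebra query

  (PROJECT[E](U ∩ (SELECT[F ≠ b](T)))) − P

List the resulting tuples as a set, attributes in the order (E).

{18, 2, 37, 4}

Apply σ_{F ≠ b}; surviving tuples: {(a, 10), (a, 2), (m, 30), (n, 18), (n, 8), (p, 15), (q, 6), (r, 14), (s, 18), (u, 20), (u, 4), (y, 12), (z, 29), (z, 37)}
Taking the intersection: {(a, 2), (q, 6), (s, 18), (u, 4), (z, 37)}
π_{E} gives {18, 2, 37, 4, 6}.
Taking the difference: {18, 2, 37, 4}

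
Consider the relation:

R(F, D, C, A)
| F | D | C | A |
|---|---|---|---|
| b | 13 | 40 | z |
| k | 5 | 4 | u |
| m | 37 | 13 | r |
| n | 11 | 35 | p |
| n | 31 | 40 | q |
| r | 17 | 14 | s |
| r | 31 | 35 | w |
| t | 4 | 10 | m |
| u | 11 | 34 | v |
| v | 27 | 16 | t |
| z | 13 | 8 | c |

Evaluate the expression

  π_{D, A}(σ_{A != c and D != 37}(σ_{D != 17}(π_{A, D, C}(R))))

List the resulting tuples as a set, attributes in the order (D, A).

π[A, D, C]: project onto (A, D, C) → {(c, 13, 8), (m, 4, 10), (p, 11, 35), (q, 31, 40), (r, 37, 13), (s, 17, 14), (t, 27, 16), (u, 5, 4), (v, 11, 34), (w, 31, 35), (z, 13, 40)}
σ[D != 17]: keep tuples satisfying D != 17 → {(c, 13, 8), (m, 4, 10), (p, 11, 35), (q, 31, 40), (r, 37, 13), (t, 27, 16), (u, 5, 4), (v, 11, 34), (w, 31, 35), (z, 13, 40)}
σ[A != c and D != 37]: keep tuples satisfying A != c and D != 37 → {(m, 4, 10), (p, 11, 35), (q, 31, 40), (t, 27, 16), (u, 5, 4), (v, 11, 34), (w, 31, 35), (z, 13, 40)}
π[D, A]: project onto (D, A) → {(11, p), (11, v), (13, z), (27, t), (31, q), (31, w), (4, m), (5, u)}

{(11, p), (11, v), (13, z), (27, t), (31, q), (31, w), (4, m), (5, u)}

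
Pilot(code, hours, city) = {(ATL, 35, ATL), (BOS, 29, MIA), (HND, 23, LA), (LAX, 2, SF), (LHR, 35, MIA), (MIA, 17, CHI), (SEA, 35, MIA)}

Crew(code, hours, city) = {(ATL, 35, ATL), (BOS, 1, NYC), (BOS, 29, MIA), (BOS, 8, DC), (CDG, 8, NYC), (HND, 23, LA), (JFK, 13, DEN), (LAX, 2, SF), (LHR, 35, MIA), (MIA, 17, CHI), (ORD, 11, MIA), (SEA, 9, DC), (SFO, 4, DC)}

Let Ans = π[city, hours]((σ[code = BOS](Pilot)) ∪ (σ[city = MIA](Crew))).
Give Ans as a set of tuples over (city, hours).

{(MIA, 11), (MIA, 29), (MIA, 35)}

Selection code = BOS: {(BOS, 29, MIA)}
Selection city = MIA: {(BOS, 29, MIA), (LHR, 35, MIA), (ORD, 11, MIA)}
Union: {(BOS, 29, MIA)} with {(BOS, 29, MIA), (LHR, 35, MIA), (ORD, 11, MIA)} → {(BOS, 29, MIA), (LHR, 35, MIA), (ORD, 11, MIA)}
π_{city, hours} gives {(MIA, 11), (MIA, 29), (MIA, 35)}.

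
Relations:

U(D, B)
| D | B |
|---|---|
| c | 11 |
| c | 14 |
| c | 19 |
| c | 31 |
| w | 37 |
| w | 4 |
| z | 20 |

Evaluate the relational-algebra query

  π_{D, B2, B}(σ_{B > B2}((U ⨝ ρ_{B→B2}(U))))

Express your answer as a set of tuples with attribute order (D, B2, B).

{(c, 11, 14), (c, 11, 19), (c, 11, 31), (c, 14, 19), (c, 14, 31), (c, 19, 31), (w, 4, 37)}

ρ[B→B2]: schema becomes (D, B2); tuples unchanged.
U ⋈ ρ_{B→B2}(U) (natural join on D): {(c, 11, 11), (c, 11, 14), (c, 11, 19), (c, 11, 31), (c, 14, 11), (c, 14, 14), (c, 14, 19), (c, 14, 31), (c, 19, 11), (c, 19, 14), (c, 19, 19), (c, 19, 31), (c, 31, 11), (c, 31, 14), (c, 31, 19), (c, 31, 31), (w, 37, 37), (w, 37, 4), (w, 4, 37), (w, 4, 4), (z, 20, 20)}
Apply σ_{B > B2}; surviving tuples: {(c, 14, 11), (c, 19, 11), (c, 19, 14), (c, 31, 11), (c, 31, 14), (c, 31, 19), (w, 37, 4)}
π_{D, B2, B} gives {(c, 11, 14), (c, 11, 19), (c, 11, 31), (c, 14, 19), (c, 14, 31), (c, 19, 31), (w, 4, 37)}.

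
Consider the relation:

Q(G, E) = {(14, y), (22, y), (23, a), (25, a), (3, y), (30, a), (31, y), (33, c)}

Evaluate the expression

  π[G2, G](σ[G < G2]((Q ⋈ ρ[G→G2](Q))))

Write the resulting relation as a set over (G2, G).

ρ[G→G2]: schema becomes (G2, E); tuples unchanged.
Natural join on E: {(14, y, 14), (14, y, 22), (14, y, 3), (14, y, 31), (22, y, 14), (22, y, 22), (22, y, 3), (22, y, 31), (23, a, 23), (23, a, 25), (23, a, 30), (25, a, 23), (25, a, 25), (25, a, 30), (3, y, 14), (3, y, 22), (3, y, 3), (3, y, 31), (30, a, 23), (30, a, 25), (30, a, 30), (31, y, 14), (31, y, 22), (31, y, 3), (31, y, 31), (33, c, 33)}
σ[G < G2]: keep tuples satisfying G < G2 → {(14, y, 22), (14, y, 31), (22, y, 31), (23, a, 25), (23, a, 30), (25, a, 30), (3, y, 14), (3, y, 22), (3, y, 31)}
π[G2, G]: project onto (G2, G) → {(14, 3), (22, 14), (22, 3), (25, 23), (30, 23), (30, 25), (31, 14), (31, 22), (31, 3)}

{(14, 3), (22, 14), (22, 3), (25, 23), (30, 23), (30, 25), (31, 14), (31, 22), (31, 3)}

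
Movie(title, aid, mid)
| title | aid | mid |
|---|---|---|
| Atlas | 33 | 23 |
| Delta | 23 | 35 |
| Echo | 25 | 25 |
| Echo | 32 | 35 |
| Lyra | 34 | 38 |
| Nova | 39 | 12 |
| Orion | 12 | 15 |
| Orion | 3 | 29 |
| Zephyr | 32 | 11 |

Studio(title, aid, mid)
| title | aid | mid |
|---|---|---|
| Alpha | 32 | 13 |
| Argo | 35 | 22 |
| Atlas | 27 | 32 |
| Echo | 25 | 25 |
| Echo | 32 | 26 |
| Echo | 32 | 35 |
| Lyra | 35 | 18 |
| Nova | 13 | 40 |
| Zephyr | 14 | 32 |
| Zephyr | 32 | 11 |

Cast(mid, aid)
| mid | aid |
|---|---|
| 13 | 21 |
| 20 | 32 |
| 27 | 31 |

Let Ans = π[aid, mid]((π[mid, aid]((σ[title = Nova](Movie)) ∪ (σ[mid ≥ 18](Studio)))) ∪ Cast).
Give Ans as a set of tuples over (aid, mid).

{(13, 40), (14, 32), (21, 13), (25, 25), (27, 32), (31, 27), (32, 20), (32, 26), (32, 35), (35, 18), (35, 22), (39, 12)}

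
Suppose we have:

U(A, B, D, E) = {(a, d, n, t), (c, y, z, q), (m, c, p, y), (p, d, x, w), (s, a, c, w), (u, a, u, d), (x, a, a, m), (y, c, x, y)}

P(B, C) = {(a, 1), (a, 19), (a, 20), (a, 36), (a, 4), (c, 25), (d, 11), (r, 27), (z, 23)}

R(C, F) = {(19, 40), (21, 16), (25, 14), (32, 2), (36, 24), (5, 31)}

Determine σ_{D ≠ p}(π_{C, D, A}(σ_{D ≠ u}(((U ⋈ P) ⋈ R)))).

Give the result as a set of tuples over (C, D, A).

Natural join on B: {(a, d, n, t, 11), (m, c, p, y, 25), (p, d, x, w, 11), (s, a, c, w, 1), (s, a, c, w, 19), (s, a, c, w, 20), (s, a, c, w, 36), (s, a, c, w, 4), (u, a, u, d, 1), (u, a, u, d, 19), (u, a, u, d, 20), (u, a, u, d, 36), (u, a, u, d, 4), (x, a, a, m, 1), (x, a, a, m, 19), (x, a, a, m, 20), (x, a, a, m, 36), (x, a, a, m, 4), (y, c, x, y, 25)}
Natural join on C: {(m, c, p, y, 25, 14), (s, a, c, w, 19, 40), (s, a, c, w, 36, 24), (u, a, u, d, 19, 40), (u, a, u, d, 36, 24), (x, a, a, m, 19, 40), (x, a, a, m, 36, 24), (y, c, x, y, 25, 14)}
Filtering on D ≠ u leaves {(m, c, p, y, 25, 14), (s, a, c, w, 19, 40), (s, a, c, w, 36, 24), (x, a, a, m, 19, 40), (x, a, a, m, 36, 24), (y, c, x, y, 25, 14)}.
Projecting to C, D, A: {(19, a, x), (19, c, s), (25, p, m), (25, x, y), (36, a, x), (36, c, s)}
Filtering on D ≠ p leaves {(19, a, x), (19, c, s), (25, x, y), (36, a, x), (36, c, s)}.

{(19, a, x), (19, c, s), (25, x, y), (36, a, x), (36, c, s)}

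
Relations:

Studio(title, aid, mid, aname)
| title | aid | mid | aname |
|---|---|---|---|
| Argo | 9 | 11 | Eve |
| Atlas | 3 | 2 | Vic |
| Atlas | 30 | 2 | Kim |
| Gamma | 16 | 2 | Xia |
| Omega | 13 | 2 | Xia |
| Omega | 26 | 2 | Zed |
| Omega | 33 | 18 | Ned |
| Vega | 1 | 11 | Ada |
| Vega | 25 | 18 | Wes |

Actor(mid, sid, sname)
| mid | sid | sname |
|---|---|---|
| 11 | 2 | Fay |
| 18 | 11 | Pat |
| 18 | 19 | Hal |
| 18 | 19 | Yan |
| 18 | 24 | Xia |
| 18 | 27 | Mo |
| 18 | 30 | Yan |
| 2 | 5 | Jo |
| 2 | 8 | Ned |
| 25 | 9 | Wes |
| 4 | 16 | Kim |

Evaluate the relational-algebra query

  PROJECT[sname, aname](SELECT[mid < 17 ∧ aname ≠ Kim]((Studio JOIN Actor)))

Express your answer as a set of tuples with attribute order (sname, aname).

Studio ⋈ Actor (natural join on mid): {(Argo, 9, 11, Eve, 2, Fay), (Atlas, 3, 2, Vic, 5, Jo), (Atlas, 3, 2, Vic, 8, Ned), (Atlas, 30, 2, Kim, 5, Jo), (Atlas, 30, 2, Kim, 8, Ned), (Gamma, 16, 2, Xia, 5, Jo), (Gamma, 16, 2, Xia, 8, Ned), (Omega, 13, 2, Xia, 5, Jo), (Omega, 13, 2, Xia, 8, Ned), (Omega, 26, 2, Zed, 5, Jo), (Omega, 26, 2, Zed, 8, Ned), (Omega, 33, 18, Ned, 11, Pat), (Omega, 33, 18, Ned, 19, Hal), (Omega, 33, 18, Ned, 19, Yan), (Omega, 33, 18, Ned, 24, Xia), (Omega, 33, 18, Ned, 27, Mo), (Omega, 33, 18, Ned, 30, Yan), (Vega, 1, 11, Ada, 2, Fay), (Vega, 25, 18, Wes, 11, Pat), (Vega, 25, 18, Wes, 19, Hal), (Vega, 25, 18, Wes, 19, Yan), (Vega, 25, 18, Wes, 24, Xia), (Vega, 25, 18, Wes, 27, Mo), (Vega, 25, 18, Wes, 30, Yan)}
σ[mid < 17 ∧ aname ≠ Kim]: keep tuples satisfying mid < 17 ∧ aname ≠ Kim → {(Argo, 9, 11, Eve, 2, Fay), (Atlas, 3, 2, Vic, 5, Jo), (Atlas, 3, 2, Vic, 8, Ned), (Gamma, 16, 2, Xia, 5, Jo), (Gamma, 16, 2, Xia, 8, Ned), (Omega, 13, 2, Xia, 5, Jo), (Omega, 13, 2, Xia, 8, Ned), (Omega, 26, 2, Zed, 5, Jo), (Omega, 26, 2, Zed, 8, Ned), (Vega, 1, 11, Ada, 2, Fay)}
Projecting to sname, aname (2 duplicate(s) eliminated): {(Fay, Ada), (Fay, Eve), (Jo, Vic), (Jo, Xia), (Jo, Zed), (Ned, Vic), (Ned, Xia), (Ned, Zed)}

{(Fay, Ada), (Fay, Eve), (Jo, Vic), (Jo, Xia), (Jo, Zed), (Ned, Vic), (Ned, Xia), (Ned, Zed)}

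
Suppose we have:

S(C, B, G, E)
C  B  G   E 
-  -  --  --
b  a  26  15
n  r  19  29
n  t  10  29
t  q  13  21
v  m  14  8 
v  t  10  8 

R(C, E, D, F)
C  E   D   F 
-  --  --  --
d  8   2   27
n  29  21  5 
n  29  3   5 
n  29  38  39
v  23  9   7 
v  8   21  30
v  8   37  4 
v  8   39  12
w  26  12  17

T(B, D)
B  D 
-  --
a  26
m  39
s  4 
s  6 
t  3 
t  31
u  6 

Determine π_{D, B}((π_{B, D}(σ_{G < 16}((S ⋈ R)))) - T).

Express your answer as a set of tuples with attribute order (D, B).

Joining S and R on C, E yields {(n, r, 19, 29, 21, 5), (n, r, 19, 29, 3, 5), (n, r, 19, 29, 38, 39), (n, t, 10, 29, 21, 5), (n, t, 10, 29, 3, 5), (n, t, 10, 29, 38, 39), (v, m, 14, 8, 21, 30), (v, m, 14, 8, 37, 4), (v, m, 14, 8, 39, 12), (v, t, 10, 8, 21, 30), (v, t, 10, 8, 37, 4), (v, t, 10, 8, 39, 12)}.
Apply σ_{G < 16}; surviving tuples: {(n, t, 10, 29, 21, 5), (n, t, 10, 29, 3, 5), (n, t, 10, 29, 38, 39), (v, m, 14, 8, 21, 30), (v, m, 14, 8, 37, 4), (v, m, 14, 8, 39, 12), (v, t, 10, 8, 21, 30), (v, t, 10, 8, 37, 4), (v, t, 10, 8, 39, 12)}
Projecting to B, D (1 duplicate(s) eliminated): {(m, 21), (m, 37), (m, 39), (t, 21), (t, 3), (t, 37), (t, 38), (t, 39)}
Difference: {(m, 21), (m, 37), (m, 39), (t, 21), (t, 3), (t, 37), (t, 38), (t, 39)} with {(a, 26), (m, 39), (s, 4), (s, 6), (t, 3), (t, 31), (u, 6)} → {(m, 21), (m, 37), (t, 21), (t, 37), (t, 38), (t, 39)}
Projecting to D, B: {(21, m), (21, t), (37, m), (37, t), (38, t), (39, t)}

{(21, m), (21, t), (37, m), (37, t), (38, t), (39, t)}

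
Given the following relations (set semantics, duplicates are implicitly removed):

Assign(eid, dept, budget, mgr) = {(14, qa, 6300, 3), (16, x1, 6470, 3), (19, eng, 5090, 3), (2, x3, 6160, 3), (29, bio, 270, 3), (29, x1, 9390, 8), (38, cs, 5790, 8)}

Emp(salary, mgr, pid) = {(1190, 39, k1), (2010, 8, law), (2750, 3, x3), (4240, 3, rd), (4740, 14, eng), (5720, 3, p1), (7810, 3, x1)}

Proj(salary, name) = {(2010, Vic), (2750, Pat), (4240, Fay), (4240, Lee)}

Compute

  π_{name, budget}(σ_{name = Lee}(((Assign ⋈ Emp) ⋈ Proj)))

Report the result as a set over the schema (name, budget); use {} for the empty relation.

Assign ⋈ Emp (natural join on mgr): {(14, qa, 6300, 3, 2750, x3), (14, qa, 6300, 3, 4240, rd), (14, qa, 6300, 3, 5720, p1), (14, qa, 6300, 3, 7810, x1), (16, x1, 6470, 3, 2750, x3), (16, x1, 6470, 3, 4240, rd), (16, x1, 6470, 3, 5720, p1), (16, x1, 6470, 3, 7810, x1), (19, eng, 5090, 3, 2750, x3), (19, eng, 5090, 3, 4240, rd), (19, eng, 5090, 3, 5720, p1), (19, eng, 5090, 3, 7810, x1), (2, x3, 6160, 3, 2750, x3), (2, x3, 6160, 3, 4240, rd), (2, x3, 6160, 3, 5720, p1), (2, x3, 6160, 3, 7810, x1), (29, bio, 270, 3, 2750, x3), (29, bio, 270, 3, 4240, rd), (29, bio, 270, 3, 5720, p1), (29, bio, 270, 3, 7810, x1), (29, x1, 9390, 8, 2010, law), (38, cs, 5790, 8, 2010, law)}
(Assign ⋈ Emp) ⋈ Proj (natural join on salary): {(14, qa, 6300, 3, 2750, x3, Pat), (14, qa, 6300, 3, 4240, rd, Fay), (14, qa, 6300, 3, 4240, rd, Lee), (16, x1, 6470, 3, 2750, x3, Pat), (16, x1, 6470, 3, 4240, rd, Fay), (16, x1, 6470, 3, 4240, rd, Lee), (19, eng, 5090, 3, 2750, x3, Pat), (19, eng, 5090, 3, 4240, rd, Fay), (19, eng, 5090, 3, 4240, rd, Lee), (2, x3, 6160, 3, 2750, x3, Pat), (2, x3, 6160, 3, 4240, rd, Fay), (2, x3, 6160, 3, 4240, rd, Lee), (29, bio, 270, 3, 2750, x3, Pat), (29, bio, 270, 3, 4240, rd, Fay), (29, bio, 270, 3, 4240, rd, Lee), (29, x1, 9390, 8, 2010, law, Vic), (38, cs, 5790, 8, 2010, law, Vic)}
σ[name = Lee]: keep tuples satisfying name = Lee → {(14, qa, 6300, 3, 4240, rd, Lee), (16, x1, 6470, 3, 4240, rd, Lee), (19, eng, 5090, 3, 4240, rd, Lee), (2, x3, 6160, 3, 4240, rd, Lee), (29, bio, 270, 3, 4240, rd, Lee)}
Projecting to name, budget: {(Lee, 270), (Lee, 5090), (Lee, 6160), (Lee, 6300), (Lee, 6470)}

{(Lee, 270), (Lee, 5090), (Lee, 6160), (Lee, 6300), (Lee, 6470)}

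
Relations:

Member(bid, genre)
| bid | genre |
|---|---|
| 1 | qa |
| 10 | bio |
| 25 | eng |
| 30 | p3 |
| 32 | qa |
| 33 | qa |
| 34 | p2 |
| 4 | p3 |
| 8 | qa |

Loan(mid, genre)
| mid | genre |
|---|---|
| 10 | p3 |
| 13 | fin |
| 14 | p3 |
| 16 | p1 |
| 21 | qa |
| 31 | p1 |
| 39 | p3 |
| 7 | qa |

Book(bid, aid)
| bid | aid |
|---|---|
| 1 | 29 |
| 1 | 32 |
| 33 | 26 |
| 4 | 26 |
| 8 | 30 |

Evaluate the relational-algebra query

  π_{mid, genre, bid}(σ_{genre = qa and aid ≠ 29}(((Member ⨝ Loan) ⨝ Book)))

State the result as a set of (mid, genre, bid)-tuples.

{(21, qa, 1), (21, qa, 33), (21, qa, 8), (7, qa, 1), (7, qa, 33), (7, qa, 8)}

Joining Member and Loan on genre yields {(1, qa, 21), (1, qa, 7), (30, p3, 10), (30, p3, 14), (30, p3, 39), (32, qa, 21), (32, qa, 7), (33, qa, 21), (33, qa, 7), (4, p3, 10), (4, p3, 14), (4, p3, 39), (8, qa, 21), (8, qa, 7)}.
Joining (Member ⨝ Loan) and Book on bid yields {(1, qa, 21, 29), (1, qa, 21, 32), (1, qa, 7, 29), (1, qa, 7, 32), (33, qa, 21, 26), (33, qa, 7, 26), (4, p3, 10, 26), (4, p3, 14, 26), (4, p3, 39, 26), (8, qa, 21, 30), (8, qa, 7, 30)}.
Selection genre = qa and aid ≠ 29: {(1, qa, 21, 32), (1, qa, 7, 32), (33, qa, 21, 26), (33, qa, 7, 26), (8, qa, 21, 30), (8, qa, 7, 30)}
Projecting to mid, genre, bid: {(21, qa, 1), (21, qa, 33), (21, qa, 8), (7, qa, 1), (7, qa, 33), (7, qa, 8)}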